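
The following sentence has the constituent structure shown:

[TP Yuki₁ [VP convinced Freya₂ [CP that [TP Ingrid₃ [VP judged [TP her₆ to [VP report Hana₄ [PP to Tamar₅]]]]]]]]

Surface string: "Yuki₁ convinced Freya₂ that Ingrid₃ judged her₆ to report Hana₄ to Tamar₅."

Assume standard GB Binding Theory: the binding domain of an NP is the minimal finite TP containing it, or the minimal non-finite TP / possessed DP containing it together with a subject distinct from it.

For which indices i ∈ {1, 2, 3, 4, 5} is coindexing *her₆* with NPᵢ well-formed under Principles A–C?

{1, 2}

*her* is a pronoun, so Principle B applies: it must be free in its binding domain.
Binding domain of *her₆*: the embedded TP, whose subject is Ingrid₃.
*Yuki₁* c-commands the pronoun but from outside its binding domain, and is not c-commanded by it → coindexation permitted.
*Freya₂* c-commands the pronoun but from outside its binding domain, and is not c-commanded by it → coindexation permitted.
*Ingrid₃* c-commands the pronoun within its binding domain → coindexation would violate Principle B.
*Hana₄*: the pronoun c-commands this R-expression → coindexation would violate Principle C on *Hana₄*.
*Tamar₅*: the pronoun c-commands this R-expression → coindexation would violate Principle C on *Tamar₅*.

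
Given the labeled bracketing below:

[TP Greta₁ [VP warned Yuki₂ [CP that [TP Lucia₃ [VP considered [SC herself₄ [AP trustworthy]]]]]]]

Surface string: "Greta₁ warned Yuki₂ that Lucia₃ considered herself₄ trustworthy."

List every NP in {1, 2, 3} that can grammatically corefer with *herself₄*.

*herself* is an anaphor, so Principle A applies: it must be bound in its binding domain.
Binding domain of *herself₄*: the embedded TP, whose subject is Lucia₃.
*Greta₁* c-commands the anaphor but is outside its binding domain → cannot satisfy Principle A.
*Yuki₂* c-commands the anaphor but is outside its binding domain → cannot satisfy Principle A.
*Lucia₃* c-commands the anaphor within its binding domain → licit binder.

{3}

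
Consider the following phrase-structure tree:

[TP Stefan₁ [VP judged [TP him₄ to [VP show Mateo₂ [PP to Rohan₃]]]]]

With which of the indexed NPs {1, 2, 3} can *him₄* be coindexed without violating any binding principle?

none

*him* is a pronoun, so Principle B applies: it must be free in its binding domain.
Binding domain of *him₄*: the matrix TP, whose subject is Stefan₁.
*Stefan₁* c-commands the pronoun within its binding domain → coindexation would violate Principle B.
*Mateo₂*: the pronoun c-commands this R-expression → coindexation would violate Principle C on *Mateo₂*.
*Rohan₃*: the pronoun c-commands this R-expression → coindexation would violate Principle C on *Rohan₃*.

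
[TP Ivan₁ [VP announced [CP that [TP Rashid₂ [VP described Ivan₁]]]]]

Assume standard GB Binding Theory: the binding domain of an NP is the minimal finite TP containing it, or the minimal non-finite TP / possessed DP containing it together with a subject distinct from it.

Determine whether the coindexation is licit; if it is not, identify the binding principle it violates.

Principle C

The two coindexed NPs are *Ivan₁* (the higher occurrence) and *Ivan₁* (the lower occurrence).
*Ivan₁* (the lower occurrence) is an R-expression. Principle C requires it to be free everywhere.
*Ivan₁* (the higher occurrence) c-commands it and carries the same index.
The R-expression is bound → Principle C violation.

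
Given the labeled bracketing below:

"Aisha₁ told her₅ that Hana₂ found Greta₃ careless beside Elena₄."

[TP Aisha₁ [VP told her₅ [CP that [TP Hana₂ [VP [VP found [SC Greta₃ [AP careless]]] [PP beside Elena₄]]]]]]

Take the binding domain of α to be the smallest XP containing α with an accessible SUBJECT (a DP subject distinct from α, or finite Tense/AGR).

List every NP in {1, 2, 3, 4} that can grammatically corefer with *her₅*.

none

*her* is a pronoun, so Principle B applies: it must be free in its binding domain.
Binding domain of *her₅*: the matrix TP, whose subject is Aisha₁.
*Aisha₁* c-commands the pronoun within its binding domain → coindexation would violate Principle B.
*Hana₂*: the pronoun c-commands this R-expression → coindexation would violate Principle C on *Hana₂*.
*Greta₃*: the pronoun c-commands this R-expression → coindexation would violate Principle C on *Greta₃*.
*Elena₄*: the pronoun c-commands this R-expression → coindexation would violate Principle C on *Elena₄*.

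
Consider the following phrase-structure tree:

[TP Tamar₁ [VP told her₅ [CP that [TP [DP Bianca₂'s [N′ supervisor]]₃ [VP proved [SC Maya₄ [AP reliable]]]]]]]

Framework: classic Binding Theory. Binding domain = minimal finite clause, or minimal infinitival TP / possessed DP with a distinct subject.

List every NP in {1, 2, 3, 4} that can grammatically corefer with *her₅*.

none

*her* is a pronoun, so Principle B applies: it must be free in its binding domain.
Binding domain of *her₅*: the matrix TP, whose subject is Tamar₁.
*Tamar₁* c-commands the pronoun within its binding domain → coindexation would violate Principle B.
*Bianca₂*: the pronoun c-commands this R-expression → coindexation would violate Principle C on *Bianca₂*.
*[Bianca₂'s supervisor]₃*: the pronoun c-commands this R-expression → coindexation would violate Principle C on *[Bianca₂'s supervisor]₃*.
*Maya₄*: the pronoun c-commands this R-expression → coindexation would violate Principle C on *Maya₄*.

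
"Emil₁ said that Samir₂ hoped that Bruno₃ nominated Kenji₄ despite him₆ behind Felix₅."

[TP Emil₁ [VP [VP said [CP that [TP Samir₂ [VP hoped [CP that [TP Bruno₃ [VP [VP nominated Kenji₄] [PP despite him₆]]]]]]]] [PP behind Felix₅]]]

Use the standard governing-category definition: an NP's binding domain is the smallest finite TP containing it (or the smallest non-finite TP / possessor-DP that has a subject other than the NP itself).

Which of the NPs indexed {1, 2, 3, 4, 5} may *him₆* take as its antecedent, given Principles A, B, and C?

{1, 2, 4, 5}

*him* is a pronoun, so Principle B applies: it must be free in its binding domain.
Binding domain of *him₆*: the embedded TP, whose subject is Bruno₃.
*Emil₁* c-commands the pronoun but from outside its binding domain, and is not c-commanded by it → coindexation permitted.
*Samir₂* c-commands the pronoun but from outside its binding domain, and is not c-commanded by it → coindexation permitted.
*Bruno₃* c-commands the pronoun within its binding domain → coindexation would violate Principle B.
*Kenji₄* and the pronoun do not c-command one another → neither Principle B nor Principle C is at stake; coindexation permitted.
*Felix₅* and the pronoun do not c-command one another → neither Principle B nor Principle C is at stake; coindexation permitted.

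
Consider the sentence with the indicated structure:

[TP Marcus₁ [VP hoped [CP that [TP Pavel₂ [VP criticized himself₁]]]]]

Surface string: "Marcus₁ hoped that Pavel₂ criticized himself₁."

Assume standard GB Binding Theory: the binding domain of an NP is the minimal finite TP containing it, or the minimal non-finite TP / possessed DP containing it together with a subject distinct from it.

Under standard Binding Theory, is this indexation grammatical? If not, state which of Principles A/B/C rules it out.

Principle A

The two coindexed NPs are *Marcus₁* and *himself₁*.
*himself₁* is an anaphor. Principle A requires it to be bound within its binding domain — the embedded TP, whose subject is Pavel₂.
Within that domain it is c-commanded by *Pavel₂*, which does not share its index.
*Marcus₁* does c-command the anaphor, but from outside its binding domain.
The anaphor is unbound in its domain → Principle A violation.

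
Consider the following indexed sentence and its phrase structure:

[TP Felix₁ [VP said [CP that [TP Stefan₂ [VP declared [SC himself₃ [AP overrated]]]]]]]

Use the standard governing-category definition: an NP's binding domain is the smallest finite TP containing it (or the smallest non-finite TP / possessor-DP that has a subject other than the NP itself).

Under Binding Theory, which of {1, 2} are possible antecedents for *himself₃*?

{2}

*himself* is an anaphor, so Principle A applies: it must be bound in its binding domain.
Binding domain of *himself₃*: the embedded TP, whose subject is Stefan₂.
*Felix₁* c-commands the anaphor but is outside its binding domain → cannot satisfy Principle A.
*Stefan₂* c-commands the anaphor within its binding domain → licit binder.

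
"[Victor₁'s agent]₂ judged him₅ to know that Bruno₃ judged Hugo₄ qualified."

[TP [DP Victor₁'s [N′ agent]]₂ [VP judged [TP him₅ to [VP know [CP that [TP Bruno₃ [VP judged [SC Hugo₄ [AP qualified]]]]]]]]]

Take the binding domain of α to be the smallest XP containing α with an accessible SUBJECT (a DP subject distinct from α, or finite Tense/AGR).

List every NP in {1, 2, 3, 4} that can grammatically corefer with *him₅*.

*him* is a pronoun, so Principle B applies: it must be free in its binding domain.
Binding domain of *him₅*: the matrix TP, whose subject is [Victor₁'s agent]₂.
*Victor₁* and the pronoun do not c-command one another → neither Principle B nor Principle C is at stake; coindexation permitted.
*[Victor₁'s agent]₂* c-commands the pronoun within its binding domain → coindexation would violate Principle B.
*Bruno₃*: the pronoun c-commands this R-expression → coindexation would violate Principle C on *Bruno₃*.
*Hugo₄*: the pronoun c-commands this R-expression → coindexation would violate Principle C on *Hugo₄*.

{1}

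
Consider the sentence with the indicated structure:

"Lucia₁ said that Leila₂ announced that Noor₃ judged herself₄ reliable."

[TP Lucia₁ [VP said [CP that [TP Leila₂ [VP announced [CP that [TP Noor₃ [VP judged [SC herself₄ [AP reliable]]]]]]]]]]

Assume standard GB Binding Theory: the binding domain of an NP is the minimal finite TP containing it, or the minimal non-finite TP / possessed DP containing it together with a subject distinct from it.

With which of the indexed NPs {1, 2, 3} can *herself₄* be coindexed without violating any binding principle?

*herself* is an anaphor, so Principle A applies: it must be bound in its binding domain.
Binding domain of *herself₄*: the embedded TP, whose subject is Noor₃.
*Lucia₁* c-commands the anaphor but is outside its binding domain → cannot satisfy Principle A.
*Leila₂* c-commands the anaphor but is outside its binding domain → cannot satisfy Principle A.
*Noor₃* c-commands the anaphor within its binding domain → licit binder.

{3}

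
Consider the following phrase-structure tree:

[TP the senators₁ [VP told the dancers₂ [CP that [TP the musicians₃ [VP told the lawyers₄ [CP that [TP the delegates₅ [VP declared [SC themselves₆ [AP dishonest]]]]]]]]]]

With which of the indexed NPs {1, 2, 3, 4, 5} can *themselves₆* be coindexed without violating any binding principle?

{5}

*themselves* is an anaphor, so Principle A applies: it must be bound in its binding domain.
Binding domain of *themselves₆*: the embedded TP, whose subject is the delegates₅.
*the senators₁* c-commands the anaphor but is outside its binding domain → cannot satisfy Principle A.
*the dancers₂* c-commands the anaphor but is outside its binding domain → cannot satisfy Principle A.
*the musicians₃* c-commands the anaphor but is outside its binding domain → cannot satisfy Principle A.
*the lawyers₄* c-commands the anaphor but is outside its binding domain → cannot satisfy Principle A.
*the delegates₅* c-commands the anaphor within its binding domain → licit binder.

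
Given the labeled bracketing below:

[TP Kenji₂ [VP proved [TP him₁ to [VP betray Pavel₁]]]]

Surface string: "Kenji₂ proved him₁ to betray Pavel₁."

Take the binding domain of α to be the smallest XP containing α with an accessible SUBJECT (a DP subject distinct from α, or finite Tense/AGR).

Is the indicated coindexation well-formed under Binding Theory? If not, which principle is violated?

The two coindexed NPs are *him₁* and *Pavel₁*.
*Pavel₁* is an R-expression. Principle C requires it to be free everywhere.
*him₁* c-commands it and carries the same index.
The R-expression is bound → Principle C violation.

Principle C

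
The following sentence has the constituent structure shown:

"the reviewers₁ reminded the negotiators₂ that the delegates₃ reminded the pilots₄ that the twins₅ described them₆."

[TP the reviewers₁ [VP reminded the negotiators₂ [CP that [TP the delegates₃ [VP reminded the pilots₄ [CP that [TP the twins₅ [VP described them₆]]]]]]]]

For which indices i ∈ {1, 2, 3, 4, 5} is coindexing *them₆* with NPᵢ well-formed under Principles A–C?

{1, 2, 3, 4}

*them* is a pronoun, so Principle B applies: it must be free in its binding domain.
Binding domain of *them₆*: the embedded TP, whose subject is the twins₅.
*the reviewers₁* c-commands the pronoun but from outside its binding domain, and is not c-commanded by it → coindexation permitted.
*the negotiators₂* c-commands the pronoun but from outside its binding domain, and is not c-commanded by it → coindexation permitted.
*the delegates₃* c-commands the pronoun but from outside its binding domain, and is not c-commanded by it → coindexation permitted.
*the pilots₄* c-commands the pronoun but from outside its binding domain, and is not c-commanded by it → coindexation permitted.
*the twins₅* c-commands the pronoun within its binding domain → coindexation would violate Principle B.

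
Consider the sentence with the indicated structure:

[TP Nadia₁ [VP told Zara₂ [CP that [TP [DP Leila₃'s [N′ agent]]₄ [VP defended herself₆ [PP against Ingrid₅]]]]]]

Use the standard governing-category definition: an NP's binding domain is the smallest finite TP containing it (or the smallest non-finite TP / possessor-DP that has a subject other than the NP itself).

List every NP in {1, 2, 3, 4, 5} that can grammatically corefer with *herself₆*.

*herself* is an anaphor, so Principle A applies: it must be bound in its binding domain.
Binding domain of *herself₆*: the embedded TP, whose subject is [Leila₃'s agent]₄.
*Nadia₁* c-commands the anaphor but is outside its binding domain → cannot satisfy Principle A.
*Zara₂* c-commands the anaphor but is outside its binding domain → cannot satisfy Principle A.
*Leila₃* does not c-command the anaphor → cannot bind it.
*[Leila₃'s agent]₄* c-commands the anaphor within its binding domain → licit binder.
*Ingrid₅* does not c-command the anaphor → cannot bind it.

{4}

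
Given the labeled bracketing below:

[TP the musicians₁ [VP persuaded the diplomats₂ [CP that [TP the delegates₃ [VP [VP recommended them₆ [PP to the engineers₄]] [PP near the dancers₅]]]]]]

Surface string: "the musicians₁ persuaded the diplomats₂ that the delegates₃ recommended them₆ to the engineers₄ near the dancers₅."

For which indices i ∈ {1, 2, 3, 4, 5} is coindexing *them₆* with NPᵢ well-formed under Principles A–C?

*them* is a pronoun, so Principle B applies: it must be free in its binding domain.
Binding domain of *them₆*: the embedded TP, whose subject is the delegates₃.
*the musicians₁* c-commands the pronoun but from outside its binding domain, and is not c-commanded by it → coindexation permitted.
*the diplomats₂* c-commands the pronoun but from outside its binding domain, and is not c-commanded by it → coindexation permitted.
*the delegates₃* c-commands the pronoun within its binding domain → coindexation would violate Principle B.
*the engineers₄*: the pronoun c-commands this R-expression → coindexation would violate Principle C on *the engineers₄*.
*the dancers₅* and the pronoun do not c-command one another → neither Principle B nor Principle C is at stake; coindexation permitted.

{1, 2, 5}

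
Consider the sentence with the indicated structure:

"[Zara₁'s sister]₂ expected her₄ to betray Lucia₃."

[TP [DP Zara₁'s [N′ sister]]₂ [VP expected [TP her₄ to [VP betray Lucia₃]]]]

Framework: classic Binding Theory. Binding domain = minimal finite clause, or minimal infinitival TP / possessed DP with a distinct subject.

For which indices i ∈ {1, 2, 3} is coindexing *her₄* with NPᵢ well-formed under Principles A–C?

{1}

*her* is a pronoun, so Principle B applies: it must be free in its binding domain.
Binding domain of *her₄*: the matrix TP, whose subject is [Zara₁'s sister]₂.
*Zara₁* and the pronoun do not c-command one another → neither Principle B nor Principle C is at stake; coindexation permitted.
*[Zara₁'s sister]₂* c-commands the pronoun within its binding domain → coindexation would violate Principle B.
*Lucia₃*: the pronoun c-commands this R-expression → coindexation would violate Principle C on *Lucia₃*.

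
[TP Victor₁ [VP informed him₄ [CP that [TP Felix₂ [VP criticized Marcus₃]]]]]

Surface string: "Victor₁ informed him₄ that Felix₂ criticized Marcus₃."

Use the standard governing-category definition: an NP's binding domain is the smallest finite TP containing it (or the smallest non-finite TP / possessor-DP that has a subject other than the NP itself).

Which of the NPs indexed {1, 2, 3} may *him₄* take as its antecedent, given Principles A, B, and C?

*him* is a pronoun, so Principle B applies: it must be free in its binding domain.
Binding domain of *him₄*: the matrix TP, whose subject is Victor₁.
*Victor₁* c-commands the pronoun within its binding domain → coindexation would violate Principle B.
*Felix₂*: the pronoun c-commands this R-expression → coindexation would violate Principle C on *Felix₂*.
*Marcus₃*: the pronoun c-commands this R-expression → coindexation would violate Principle C on *Marcus₃*.

none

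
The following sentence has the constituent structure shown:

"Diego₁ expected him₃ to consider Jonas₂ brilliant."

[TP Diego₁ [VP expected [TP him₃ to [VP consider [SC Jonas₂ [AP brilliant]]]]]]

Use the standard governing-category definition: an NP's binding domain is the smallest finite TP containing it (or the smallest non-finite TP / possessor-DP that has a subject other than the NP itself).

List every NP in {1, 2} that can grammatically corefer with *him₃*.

*him* is a pronoun, so Principle B applies: it must be free in its binding domain.
Binding domain of *him₃*: the matrix TP, whose subject is Diego₁.
*Diego₁* c-commands the pronoun within its binding domain → coindexation would violate Principle B.
*Jonas₂*: the pronoun c-commands this R-expression → coindexation would violate Principle C on *Jonas₂*.

none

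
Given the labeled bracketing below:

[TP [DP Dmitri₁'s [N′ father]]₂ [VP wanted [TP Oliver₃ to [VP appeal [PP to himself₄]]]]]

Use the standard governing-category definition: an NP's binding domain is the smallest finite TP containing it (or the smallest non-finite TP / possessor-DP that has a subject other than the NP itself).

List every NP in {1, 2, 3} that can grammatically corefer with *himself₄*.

{3}

*himself* is an anaphor, so Principle A applies: it must be bound in its binding domain.
Binding domain of *himself₄*: the embedded TP, whose subject is Oliver₃.
*Dmitri₁* does not c-command the anaphor → cannot bind it.
*[Dmitri₁'s father]₂* c-commands the anaphor but is outside its binding domain → cannot satisfy Principle A.
*Oliver₃* c-commands the anaphor within its binding domain → licit binder.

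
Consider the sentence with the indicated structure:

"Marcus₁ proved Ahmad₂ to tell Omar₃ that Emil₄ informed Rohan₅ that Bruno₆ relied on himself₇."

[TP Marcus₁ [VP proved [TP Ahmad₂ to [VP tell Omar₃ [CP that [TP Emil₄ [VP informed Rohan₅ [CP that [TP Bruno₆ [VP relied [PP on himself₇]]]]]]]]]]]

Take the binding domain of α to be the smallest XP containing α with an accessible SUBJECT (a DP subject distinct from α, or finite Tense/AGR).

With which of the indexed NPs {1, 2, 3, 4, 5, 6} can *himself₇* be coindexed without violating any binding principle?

*himself* is an anaphor, so Principle A applies: it must be bound in its binding domain.
Binding domain of *himself₇*: the embedded TP, whose subject is Bruno₆.
*Marcus₁* c-commands the anaphor but is outside its binding domain → cannot satisfy Principle A.
*Ahmad₂* c-commands the anaphor but is outside its binding domain → cannot satisfy Principle A.
*Omar₃* c-commands the anaphor but is outside its binding domain → cannot satisfy Principle A.
*Emil₄* c-commands the anaphor but is outside its binding domain → cannot satisfy Principle A.
*Rohan₅* c-commands the anaphor but is outside its binding domain → cannot satisfy Principle A.
*Bruno₆* c-commands the anaphor within its binding domain → licit binder.

{6}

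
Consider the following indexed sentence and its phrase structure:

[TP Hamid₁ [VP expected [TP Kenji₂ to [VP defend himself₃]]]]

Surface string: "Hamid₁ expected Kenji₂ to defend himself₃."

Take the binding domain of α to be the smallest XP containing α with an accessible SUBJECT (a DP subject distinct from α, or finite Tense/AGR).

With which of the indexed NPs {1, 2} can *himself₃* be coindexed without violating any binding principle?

*himself* is an anaphor, so Principle A applies: it must be bound in its binding domain.
Binding domain of *himself₃*: the embedded TP, whose subject is Kenji₂.
*Hamid₁* c-commands the anaphor but is outside its binding domain → cannot satisfy Principle A.
*Kenji₂* c-commands the anaphor within its binding domain → licit binder.

{2}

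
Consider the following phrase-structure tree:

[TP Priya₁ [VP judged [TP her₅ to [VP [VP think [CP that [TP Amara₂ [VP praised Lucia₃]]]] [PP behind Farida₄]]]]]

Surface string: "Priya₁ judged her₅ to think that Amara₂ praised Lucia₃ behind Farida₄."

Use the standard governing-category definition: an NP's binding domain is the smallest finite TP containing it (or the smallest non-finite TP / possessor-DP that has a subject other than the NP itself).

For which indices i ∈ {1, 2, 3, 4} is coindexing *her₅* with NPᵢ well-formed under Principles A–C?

*her* is a pronoun, so Principle B applies: it must be free in its binding domain.
Binding domain of *her₅*: the matrix TP, whose subject is Priya₁.
*Priya₁* c-commands the pronoun within its binding domain → coindexation would violate Principle B.
*Amara₂*: the pronoun c-commands this R-expression → coindexation would violate Principle C on *Amara₂*.
*Lucia₃*: the pronoun c-commands this R-expression → coindexation would violate Principle C on *Lucia₃*.
*Farida₄*: the pronoun c-commands this R-expression → coindexation would violate Principle C on *Farida₄*.

none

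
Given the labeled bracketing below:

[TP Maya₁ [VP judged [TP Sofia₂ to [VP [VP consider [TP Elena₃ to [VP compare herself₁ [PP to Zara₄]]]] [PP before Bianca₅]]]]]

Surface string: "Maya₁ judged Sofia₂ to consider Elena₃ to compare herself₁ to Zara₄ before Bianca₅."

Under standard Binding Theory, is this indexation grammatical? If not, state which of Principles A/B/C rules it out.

Principle A

The two coindexed NPs are *Maya₁* and *herself₁*.
*herself₁* is an anaphor. Principle A requires it to be bound within its binding domain — the embedded TP, whose subject is Elena₃.
Within that domain it is c-commanded by *Elena₃*, which does not share its index.
*Maya₁* does c-command the anaphor, but from outside its binding domain.
The anaphor is unbound in its domain → Principle A violation.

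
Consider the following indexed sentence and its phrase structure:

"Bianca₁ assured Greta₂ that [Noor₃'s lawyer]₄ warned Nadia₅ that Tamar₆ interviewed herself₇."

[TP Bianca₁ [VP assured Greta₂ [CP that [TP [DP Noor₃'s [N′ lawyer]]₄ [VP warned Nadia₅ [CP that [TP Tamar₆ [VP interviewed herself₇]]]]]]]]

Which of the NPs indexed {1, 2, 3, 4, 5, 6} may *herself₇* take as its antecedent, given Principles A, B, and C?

{6}

*herself* is an anaphor, so Principle A applies: it must be bound in its binding domain.
Binding domain of *herself₇*: the embedded TP, whose subject is Tamar₆.
*Bianca₁* c-commands the anaphor but is outside its binding domain → cannot satisfy Principle A.
*Greta₂* c-commands the anaphor but is outside its binding domain → cannot satisfy Principle A.
*Noor₃* does not c-command the anaphor → cannot bind it.
*[Noor₃'s lawyer]₄* c-commands the anaphor but is outside its binding domain → cannot satisfy Principle A.
*Nadia₅* c-commands the anaphor but is outside its binding domain → cannot satisfy Principle A.
*Tamar₆* c-commands the anaphor within its binding domain → licit binder.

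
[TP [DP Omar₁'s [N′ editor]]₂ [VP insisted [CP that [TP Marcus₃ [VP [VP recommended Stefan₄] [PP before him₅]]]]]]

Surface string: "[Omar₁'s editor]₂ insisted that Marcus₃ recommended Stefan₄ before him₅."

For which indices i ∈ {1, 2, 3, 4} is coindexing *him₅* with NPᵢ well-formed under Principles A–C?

*him* is a pronoun, so Principle B applies: it must be free in its binding domain.
Binding domain of *him₅*: the embedded TP, whose subject is Marcus₃.
*Omar₁* and the pronoun do not c-command one another → neither Principle B nor Principle C is at stake; coindexation permitted.
*[Omar₁'s editor]₂* c-commands the pronoun but from outside its binding domain, and is not c-commanded by it → coindexation permitted.
*Marcus₃* c-commands the pronoun within its binding domain → coindexation would violate Principle B.
*Stefan₄* and the pronoun do not c-command one another → neither Principle B nor Principle C is at stake; coindexation permitted.

{1, 2, 4}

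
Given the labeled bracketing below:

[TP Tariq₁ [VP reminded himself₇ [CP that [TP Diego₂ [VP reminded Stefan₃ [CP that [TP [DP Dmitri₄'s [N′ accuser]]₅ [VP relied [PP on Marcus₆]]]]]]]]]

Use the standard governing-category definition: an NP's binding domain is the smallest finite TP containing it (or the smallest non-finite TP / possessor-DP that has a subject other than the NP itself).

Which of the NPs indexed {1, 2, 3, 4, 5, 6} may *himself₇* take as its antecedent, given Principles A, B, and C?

*himself* is an anaphor, so Principle A applies: it must be bound in its binding domain.
Binding domain of *himself₇*: the matrix TP, whose subject is Tariq₁.
*Tariq₁* c-commands the anaphor within its binding domain → licit binder.
*Diego₂* does not c-command the anaphor → cannot bind it.
*Stefan₃* does not c-command the anaphor → cannot bind it.
*Dmitri₄* does not c-command the anaphor → cannot bind it.
*[Dmitri₄'s accuser]₅* does not c-command the anaphor → cannot bind it.
*Marcus₆* does not c-command the anaphor → cannot bind it.

{1}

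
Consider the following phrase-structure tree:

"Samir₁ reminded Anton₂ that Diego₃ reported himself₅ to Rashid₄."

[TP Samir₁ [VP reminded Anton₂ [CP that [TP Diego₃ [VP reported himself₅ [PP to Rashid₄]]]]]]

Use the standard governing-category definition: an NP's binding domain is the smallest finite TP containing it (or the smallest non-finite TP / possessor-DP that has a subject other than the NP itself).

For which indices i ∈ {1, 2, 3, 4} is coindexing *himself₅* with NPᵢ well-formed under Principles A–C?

{3}

*himself* is an anaphor, so Principle A applies: it must be bound in its binding domain.
Binding domain of *himself₅*: the embedded TP, whose subject is Diego₃.
*Samir₁* c-commands the anaphor but is outside its binding domain → cannot satisfy Principle A.
*Anton₂* c-commands the anaphor but is outside its binding domain → cannot satisfy Principle A.
*Diego₃* c-commands the anaphor within its binding domain → licit binder.
*Rashid₄* does not c-command the anaphor → cannot bind it.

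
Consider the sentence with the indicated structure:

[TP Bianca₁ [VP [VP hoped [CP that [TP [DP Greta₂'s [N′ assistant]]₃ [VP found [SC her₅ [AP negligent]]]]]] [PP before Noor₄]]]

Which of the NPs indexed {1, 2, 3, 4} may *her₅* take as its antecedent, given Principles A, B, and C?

{1, 2, 4}

*her* is a pronoun, so Principle B applies: it must be free in its binding domain.
Binding domain of *her₅*: the embedded TP, whose subject is [Greta₂'s assistant]₃.
*Bianca₁* c-commands the pronoun but from outside its binding domain, and is not c-commanded by it → coindexation permitted.
*Greta₂* and the pronoun do not c-command one another → neither Principle B nor Principle C is at stake; coindexation permitted.
*[Greta₂'s assistant]₃* c-commands the pronoun within its binding domain → coindexation would violate Principle B.
*Noor₄* and the pronoun do not c-command one another → neither Principle B nor Principle C is at stake; coindexation permitted.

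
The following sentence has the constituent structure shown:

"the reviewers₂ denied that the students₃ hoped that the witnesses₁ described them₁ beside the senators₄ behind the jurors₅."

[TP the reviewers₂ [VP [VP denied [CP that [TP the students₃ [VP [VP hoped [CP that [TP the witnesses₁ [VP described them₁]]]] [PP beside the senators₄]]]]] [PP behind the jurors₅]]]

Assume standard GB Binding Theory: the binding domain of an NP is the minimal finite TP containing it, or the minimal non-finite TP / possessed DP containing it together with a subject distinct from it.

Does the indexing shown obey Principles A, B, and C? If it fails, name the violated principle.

Principle B

The two coindexed NPs are *the witnesses₁* and *them₁*.
*them₁* is a pronoun. Its binding domain is the embedded TP, whose subject is the witnesses₁.
*the witnesses₁* c-commands it within that domain and carries the same index.
The pronoun is locally bound → Principle B violation.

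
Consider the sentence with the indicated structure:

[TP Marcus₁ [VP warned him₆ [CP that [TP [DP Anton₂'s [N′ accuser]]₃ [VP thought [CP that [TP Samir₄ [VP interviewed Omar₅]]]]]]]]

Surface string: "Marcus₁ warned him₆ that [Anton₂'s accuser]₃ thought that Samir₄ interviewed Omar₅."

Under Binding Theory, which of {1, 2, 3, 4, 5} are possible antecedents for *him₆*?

none

*him* is a pronoun, so Principle B applies: it must be free in its binding domain.
Binding domain of *him₆*: the matrix TP, whose subject is Marcus₁.
*Marcus₁* c-commands the pronoun within its binding domain → coindexation would violate Principle B.
*Anton₂*: the pronoun c-commands this R-expression → coindexation would violate Principle C on *Anton₂*.
*[Anton₂'s accuser]₃*: the pronoun c-commands this R-expression → coindexation would violate Principle C on *[Anton₂'s accuser]₃*.
*Samir₄*: the pronoun c-commands this R-expression → coindexation would violate Principle C on *Samir₄*.
*Omar₅*: the pronoun c-commands this R-expression → coindexation would violate Principle C on *Omar₅*.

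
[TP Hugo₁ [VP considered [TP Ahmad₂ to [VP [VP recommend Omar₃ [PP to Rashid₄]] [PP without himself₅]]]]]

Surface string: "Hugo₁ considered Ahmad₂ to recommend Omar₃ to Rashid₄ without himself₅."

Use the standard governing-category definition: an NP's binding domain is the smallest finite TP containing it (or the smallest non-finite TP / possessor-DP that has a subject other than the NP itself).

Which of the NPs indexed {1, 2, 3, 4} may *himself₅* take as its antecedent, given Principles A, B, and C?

{2}

*himself* is an anaphor, so Principle A applies: it must be bound in its binding domain.
Binding domain of *himself₅*: the embedded TP, whose subject is Ahmad₂.
*Hugo₁* c-commands the anaphor but is outside its binding domain → cannot satisfy Principle A.
*Ahmad₂* c-commands the anaphor within its binding domain → licit binder.
*Omar₃* does not c-command the anaphor → cannot bind it.
*Rashid₄* does not c-command the anaphor → cannot bind it.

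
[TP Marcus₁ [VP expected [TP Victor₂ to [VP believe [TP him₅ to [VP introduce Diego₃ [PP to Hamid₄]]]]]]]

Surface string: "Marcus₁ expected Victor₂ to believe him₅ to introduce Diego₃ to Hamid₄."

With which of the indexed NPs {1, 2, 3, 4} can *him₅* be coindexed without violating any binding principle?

{1}

*him* is a pronoun, so Principle B applies: it must be free in its binding domain.
Binding domain of *him₅*: the embedded TP, whose subject is Victor₂.
*Marcus₁* c-commands the pronoun but from outside its binding domain, and is not c-commanded by it → coindexation permitted.
*Victor₂* c-commands the pronoun within its binding domain → coindexation would violate Principle B.
*Diego₃*: the pronoun c-commands this R-expression → coindexation would violate Principle C on *Diego₃*.
*Hamid₄*: the pronoun c-commands this R-expression → coindexation would violate Principle C on *Hamid₄*.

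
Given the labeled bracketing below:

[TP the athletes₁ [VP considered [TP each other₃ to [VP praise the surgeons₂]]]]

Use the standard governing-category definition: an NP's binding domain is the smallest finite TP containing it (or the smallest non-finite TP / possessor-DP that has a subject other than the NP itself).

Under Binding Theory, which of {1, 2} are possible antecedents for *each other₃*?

*each other* is an anaphor, so Principle A applies: it must be bound in its binding domain.
Binding domain of *each other₃*: the matrix TP, whose subject is the athletes₁.
*the athletes₁* c-commands the anaphor within its binding domain → licit binder.
*the surgeons₂* does not c-command the anaphor → cannot bind it.

{1}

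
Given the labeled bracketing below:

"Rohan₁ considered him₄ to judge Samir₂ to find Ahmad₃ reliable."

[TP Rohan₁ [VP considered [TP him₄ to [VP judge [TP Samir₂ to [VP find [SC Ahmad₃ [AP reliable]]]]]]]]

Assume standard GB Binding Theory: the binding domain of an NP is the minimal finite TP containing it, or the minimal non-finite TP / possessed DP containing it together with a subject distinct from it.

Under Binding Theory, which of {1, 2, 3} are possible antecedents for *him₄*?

*him* is a pronoun, so Principle B applies: it must be free in its binding domain.
Binding domain of *him₄*: the matrix TP, whose subject is Rohan₁.
*Rohan₁* c-commands the pronoun within its binding domain → coindexation would violate Principle B.
*Samir₂*: the pronoun c-commands this R-expression → coindexation would violate Principle C on *Samir₂*.
*Ahmad₃*: the pronoun c-commands this R-expression → coindexation would violate Principle C on *Ahmad₃*.

none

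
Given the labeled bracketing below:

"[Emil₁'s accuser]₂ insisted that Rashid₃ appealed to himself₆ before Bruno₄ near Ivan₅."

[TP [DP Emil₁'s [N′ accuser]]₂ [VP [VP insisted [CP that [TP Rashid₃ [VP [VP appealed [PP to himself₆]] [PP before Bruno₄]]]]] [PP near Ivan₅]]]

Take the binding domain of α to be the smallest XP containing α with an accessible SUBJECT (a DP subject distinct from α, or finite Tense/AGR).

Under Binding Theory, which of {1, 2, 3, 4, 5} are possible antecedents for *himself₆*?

*himself* is an anaphor, so Principle A applies: it must be bound in its binding domain.
Binding domain of *himself₆*: the embedded TP, whose subject is Rashid₃.
*Emil₁* does not c-command the anaphor → cannot bind it.
*[Emil₁'s accuser]₂* c-commands the anaphor but is outside its binding domain → cannot satisfy Principle A.
*Rashid₃* c-commands the anaphor within its binding domain → licit binder.
*Bruno₄* does not c-command the anaphor → cannot bind it.
*Ivan₅* does not c-command the anaphor → cannot bind it.

{3}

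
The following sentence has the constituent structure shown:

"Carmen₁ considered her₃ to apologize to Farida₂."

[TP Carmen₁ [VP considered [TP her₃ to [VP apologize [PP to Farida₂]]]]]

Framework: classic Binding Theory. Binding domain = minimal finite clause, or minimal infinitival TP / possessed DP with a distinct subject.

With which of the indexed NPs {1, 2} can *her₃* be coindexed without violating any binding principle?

none

*her* is a pronoun, so Principle B applies: it must be free in its binding domain.
Binding domain of *her₃*: the matrix TP, whose subject is Carmen₁.
*Carmen₁* c-commands the pronoun within its binding domain → coindexation would violate Principle B.
*Farida₂*: the pronoun c-commands this R-expression → coindexation would violate Principle C on *Farida₂*.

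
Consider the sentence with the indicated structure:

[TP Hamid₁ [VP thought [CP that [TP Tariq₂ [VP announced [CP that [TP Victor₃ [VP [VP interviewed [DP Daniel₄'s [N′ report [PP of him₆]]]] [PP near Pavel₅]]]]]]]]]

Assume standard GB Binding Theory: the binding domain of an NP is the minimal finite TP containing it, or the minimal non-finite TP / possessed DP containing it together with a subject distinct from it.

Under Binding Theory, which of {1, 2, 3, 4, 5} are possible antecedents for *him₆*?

{1, 2, 3, 5}

*him* is a pronoun, so Principle B applies: it must be free in its binding domain.
Binding domain of *him₆*: the possessed DP, whose subject is Daniel₄.
*Hamid₁* c-commands the pronoun but from outside its binding domain, and is not c-commanded by it → coindexation permitted.
*Tariq₂* c-commands the pronoun but from outside its binding domain, and is not c-commanded by it → coindexation permitted.
*Victor₃* c-commands the pronoun but from outside its binding domain, and is not c-commanded by it → coindexation permitted.
*Daniel₄* c-commands the pronoun within its binding domain → coindexation would violate Principle B.
*Pavel₅* and the pronoun do not c-command one another → neither Principle B nor Principle C is at stake; coindexation permitted.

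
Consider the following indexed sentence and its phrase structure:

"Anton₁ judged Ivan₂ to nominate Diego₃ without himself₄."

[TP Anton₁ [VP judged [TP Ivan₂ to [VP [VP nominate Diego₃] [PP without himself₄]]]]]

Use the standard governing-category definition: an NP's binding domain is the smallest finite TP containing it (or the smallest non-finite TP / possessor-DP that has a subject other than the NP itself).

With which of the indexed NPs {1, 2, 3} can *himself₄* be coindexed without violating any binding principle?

{2}

*himself* is an anaphor, so Principle A applies: it must be bound in its binding domain.
Binding domain of *himself₄*: the embedded TP, whose subject is Ivan₂.
*Anton₁* c-commands the anaphor but is outside its binding domain → cannot satisfy Principle A.
*Ivan₂* c-commands the anaphor within its binding domain → licit binder.
*Diego₃* does not c-command the anaphor → cannot bind it.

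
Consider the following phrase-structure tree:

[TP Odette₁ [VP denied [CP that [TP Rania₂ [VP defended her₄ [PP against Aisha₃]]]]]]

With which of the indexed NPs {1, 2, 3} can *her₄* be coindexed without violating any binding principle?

*her* is a pronoun, so Principle B applies: it must be free in its binding domain.
Binding domain of *her₄*: the embedded TP, whose subject is Rania₂.
*Odette₁* c-commands the pronoun but from outside its binding domain, and is not c-commanded by it → coindexation permitted.
*Rania₂* c-commands the pronoun within its binding domain → coindexation would violate Principle B.
*Aisha₃*: the pronoun c-commands this R-expression → coindexation would violate Principle C on *Aisha₃*.

{1}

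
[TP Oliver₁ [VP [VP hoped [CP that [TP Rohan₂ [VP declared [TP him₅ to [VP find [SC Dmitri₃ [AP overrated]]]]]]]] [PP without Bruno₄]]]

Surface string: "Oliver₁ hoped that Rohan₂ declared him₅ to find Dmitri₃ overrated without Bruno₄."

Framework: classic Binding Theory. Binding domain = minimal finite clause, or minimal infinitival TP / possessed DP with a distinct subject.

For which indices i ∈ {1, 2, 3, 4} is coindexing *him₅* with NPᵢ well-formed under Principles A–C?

*him* is a pronoun, so Principle B applies: it must be free in its binding domain.
Binding domain of *him₅*: the embedded TP, whose subject is Rohan₂.
*Oliver₁* c-commands the pronoun but from outside its binding domain, and is not c-commanded by it → coindexation permitted.
*Rohan₂* c-commands the pronoun within its binding domain → coindexation would violate Principle B.
*Dmitri₃*: the pronoun c-commands this R-expression → coindexation would violate Principle C on *Dmitri₃*.
*Bruno₄* and the pronoun do not c-command one another → neither Principle B nor Principle C is at stake; coindexation permitted.

{1, 4}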